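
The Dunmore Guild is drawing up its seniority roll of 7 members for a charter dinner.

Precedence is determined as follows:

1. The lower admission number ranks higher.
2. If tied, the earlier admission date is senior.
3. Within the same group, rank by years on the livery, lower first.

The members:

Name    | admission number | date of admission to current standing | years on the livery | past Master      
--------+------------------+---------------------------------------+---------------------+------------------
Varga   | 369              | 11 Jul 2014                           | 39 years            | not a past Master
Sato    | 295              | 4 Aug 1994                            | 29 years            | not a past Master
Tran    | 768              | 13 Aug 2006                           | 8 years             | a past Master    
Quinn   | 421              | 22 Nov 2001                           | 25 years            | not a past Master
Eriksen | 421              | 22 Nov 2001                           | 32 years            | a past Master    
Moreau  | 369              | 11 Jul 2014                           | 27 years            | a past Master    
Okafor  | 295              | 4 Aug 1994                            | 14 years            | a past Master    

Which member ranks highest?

Okafor

By admission number (lower first): Okafor and Sato (both 295); then Moreau and Varga (both 369); then Quinn and Eriksen (both 421); then Tran (768).
Okafor and Sato both have date of admission to current standing 4 Aug 1994, so the next rule applies.
Among Okafor and Sato, by years on the livery (lower first): Okafor (14 years) before Sato (29 years).
Moreau and Varga both have date of admission to current standing 11 Jul 2014, so the next rule applies.
Among Moreau and Varga, by years on the livery (lower first): Moreau (27 years) before Varga (39 years).
Quinn and Eriksen both have date of admission to current standing 22 Nov 2001, so the next rule applies.
Among Quinn and Eriksen, by years on the livery (lower first): Quinn (25 years) before Eriksen (32 years).
Order: Okafor, Sato, Moreau, Varga, Quinn, Eriksen, Tran.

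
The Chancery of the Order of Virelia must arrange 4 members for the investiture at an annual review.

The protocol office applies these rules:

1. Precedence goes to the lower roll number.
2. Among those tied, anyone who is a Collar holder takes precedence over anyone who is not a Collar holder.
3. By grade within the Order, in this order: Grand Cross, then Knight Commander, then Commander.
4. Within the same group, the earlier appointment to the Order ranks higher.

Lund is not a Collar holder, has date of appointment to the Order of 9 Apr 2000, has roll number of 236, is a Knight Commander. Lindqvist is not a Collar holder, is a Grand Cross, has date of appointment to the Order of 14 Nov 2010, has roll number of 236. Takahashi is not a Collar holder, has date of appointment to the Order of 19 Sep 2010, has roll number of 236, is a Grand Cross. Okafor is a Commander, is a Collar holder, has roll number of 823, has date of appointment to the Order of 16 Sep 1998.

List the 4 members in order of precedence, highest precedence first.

By roll number (lower first): Takahashi, Lindqvist and Lund (each 236); then Okafor (823).
Takahashi, Lindqvist and Lund are each not a Collar holder, so the next rule applies.
Among Takahashi, Lindqvist and Lund, by grade within the Order: Takahashi and Lindqvist (Grand Cross) before Lund (Knight Commander).
Among Takahashi and Lindqvist, by date of appointment to the Order (earlier first): Takahashi (19 Sep 2010) before Lindqvist (14 Nov 2010).
Full order: Takahashi, Lindqvist, Lund, Okafor.

Takahashi, Lindqvist, Lund, Okafor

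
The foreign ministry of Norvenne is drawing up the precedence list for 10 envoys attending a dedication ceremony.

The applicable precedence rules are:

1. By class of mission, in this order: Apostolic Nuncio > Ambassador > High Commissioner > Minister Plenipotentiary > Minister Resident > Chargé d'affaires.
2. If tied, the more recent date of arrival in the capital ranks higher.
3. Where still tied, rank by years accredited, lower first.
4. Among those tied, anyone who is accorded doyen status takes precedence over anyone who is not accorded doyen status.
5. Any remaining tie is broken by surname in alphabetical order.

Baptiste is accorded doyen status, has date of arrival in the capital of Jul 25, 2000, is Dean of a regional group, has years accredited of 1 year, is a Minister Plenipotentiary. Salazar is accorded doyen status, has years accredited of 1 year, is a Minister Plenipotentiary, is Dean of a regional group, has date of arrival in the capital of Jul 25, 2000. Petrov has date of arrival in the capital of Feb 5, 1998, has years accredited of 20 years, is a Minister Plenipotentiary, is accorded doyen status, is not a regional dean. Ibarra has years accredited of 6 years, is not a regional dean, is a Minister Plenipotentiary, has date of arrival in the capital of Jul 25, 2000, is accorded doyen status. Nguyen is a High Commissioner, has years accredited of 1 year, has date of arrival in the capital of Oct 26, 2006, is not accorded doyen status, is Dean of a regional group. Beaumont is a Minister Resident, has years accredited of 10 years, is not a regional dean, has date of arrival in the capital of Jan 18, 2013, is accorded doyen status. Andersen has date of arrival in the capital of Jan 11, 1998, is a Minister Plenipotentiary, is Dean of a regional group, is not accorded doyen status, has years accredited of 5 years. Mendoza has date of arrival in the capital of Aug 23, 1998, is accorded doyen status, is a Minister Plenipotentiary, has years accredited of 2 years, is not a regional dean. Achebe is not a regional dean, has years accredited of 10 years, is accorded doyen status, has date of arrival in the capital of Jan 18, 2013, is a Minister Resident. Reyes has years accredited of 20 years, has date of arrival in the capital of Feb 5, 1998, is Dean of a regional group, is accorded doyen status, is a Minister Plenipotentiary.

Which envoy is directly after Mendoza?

By class of mission: Nguyen (High Commissioner); then Baptiste, Salazar, Ibarra, Mendoza, Petrov, Reyes and Andersen (Minister Plenipotentiary); then Achebe and Beaumont (Minister Resident).
Among Baptiste, Salazar, Ibarra, Mendoza, Petrov, Reyes and Andersen, by date of arrival in the capital (later first): Baptiste, Salazar and Ibarra (Jul 25, 2000) before Mendoza (Aug 23, 1998) before Petrov and Reyes (Feb 5, 1998) before Andersen (Jan 11, 1998).
Among Baptiste, Salazar and Ibarra, by years accredited (lower first): Baptiste and Salazar (1 year) before Ibarra (6 years).
Baptiste and Salazar are each accorded doyen status, so the next rule applies.
Among Baptiste and Salazar, alphabetically by surname: Baptiste before Salazar.
Petrov and Reyes both have years accredited 20 years, so the next rule applies.
Petrov and Reyes are each accorded doyen status, so the next rule applies.
Among Petrov and Reyes, alphabetically by surname: Petrov before Reyes.
Achebe and Beaumont both have date of arrival in the capital Jan 18, 2013, so the next rule applies.
Achebe and Beaumont both have years accredited 10 years, so the next rule applies.
Achebe and Beaumont are each accorded doyen status, so the next rule applies.
Among Achebe and Beaumont, alphabetically by surname: Achebe before Beaumont.
Order: Nguyen, Baptiste, Salazar, Ibarra, Mendoza, Petrov, Reyes, Andersen, Achebe, Beaumont.

Petrov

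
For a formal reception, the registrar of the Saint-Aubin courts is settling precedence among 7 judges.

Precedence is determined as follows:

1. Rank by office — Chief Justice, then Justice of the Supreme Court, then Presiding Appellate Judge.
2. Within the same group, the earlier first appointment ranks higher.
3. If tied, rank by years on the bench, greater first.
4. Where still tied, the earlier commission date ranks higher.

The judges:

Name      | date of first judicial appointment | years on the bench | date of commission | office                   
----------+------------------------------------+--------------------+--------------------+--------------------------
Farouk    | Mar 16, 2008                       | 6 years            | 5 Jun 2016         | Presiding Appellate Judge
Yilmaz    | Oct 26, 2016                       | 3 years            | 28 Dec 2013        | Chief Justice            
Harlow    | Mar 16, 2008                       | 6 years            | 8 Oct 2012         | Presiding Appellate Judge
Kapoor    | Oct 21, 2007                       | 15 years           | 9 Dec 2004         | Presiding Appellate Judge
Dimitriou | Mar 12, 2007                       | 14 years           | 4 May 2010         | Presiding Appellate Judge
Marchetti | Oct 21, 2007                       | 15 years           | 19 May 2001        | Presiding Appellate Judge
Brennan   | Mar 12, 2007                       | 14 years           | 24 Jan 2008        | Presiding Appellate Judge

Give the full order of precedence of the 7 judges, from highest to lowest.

Yilmaz, Brennan, Dimitriou, Marchetti, Kapoor, Harlow, Farouk

By office: Yilmaz (Chief Justice); then Brennan, Dimitriou, Marchetti, Kapoor, Harlow and Farouk (Presiding Appellate Judge).
Among Brennan, Dimitriou, Marchetti, Kapoor, Harlow and Farouk, by date of first judicial appointment (earlier first): Brennan and Dimitriou (Mar 12, 2007) before Marchetti and Kapoor (Oct 21, 2007) before Harlow and Farouk (Mar 16, 2008).
Brennan and Dimitriou both have years on the bench 14 years, so the next rule applies.
Among Brennan and Dimitriou, by date of commission (earlier first): Brennan (24 Jan 2008) before Dimitriou (4 May 2010).
Marchetti and Kapoor both have years on the bench 15 years, so the next rule applies.
Among Marchetti and Kapoor, by date of commission (earlier first): Marchetti (19 May 2001) before Kapoor (9 Dec 2004).
Harlow and Farouk both have years on the bench 6 years, so the next rule applies.
Among Harlow and Farouk, by date of commission (earlier first): Harlow (8 Oct 2012) before Farouk (5 Jun 2016).
Full order: Yilmaz, Brennan, Dimitriou, Marchetti, Kapoor, Harlow, Farouk.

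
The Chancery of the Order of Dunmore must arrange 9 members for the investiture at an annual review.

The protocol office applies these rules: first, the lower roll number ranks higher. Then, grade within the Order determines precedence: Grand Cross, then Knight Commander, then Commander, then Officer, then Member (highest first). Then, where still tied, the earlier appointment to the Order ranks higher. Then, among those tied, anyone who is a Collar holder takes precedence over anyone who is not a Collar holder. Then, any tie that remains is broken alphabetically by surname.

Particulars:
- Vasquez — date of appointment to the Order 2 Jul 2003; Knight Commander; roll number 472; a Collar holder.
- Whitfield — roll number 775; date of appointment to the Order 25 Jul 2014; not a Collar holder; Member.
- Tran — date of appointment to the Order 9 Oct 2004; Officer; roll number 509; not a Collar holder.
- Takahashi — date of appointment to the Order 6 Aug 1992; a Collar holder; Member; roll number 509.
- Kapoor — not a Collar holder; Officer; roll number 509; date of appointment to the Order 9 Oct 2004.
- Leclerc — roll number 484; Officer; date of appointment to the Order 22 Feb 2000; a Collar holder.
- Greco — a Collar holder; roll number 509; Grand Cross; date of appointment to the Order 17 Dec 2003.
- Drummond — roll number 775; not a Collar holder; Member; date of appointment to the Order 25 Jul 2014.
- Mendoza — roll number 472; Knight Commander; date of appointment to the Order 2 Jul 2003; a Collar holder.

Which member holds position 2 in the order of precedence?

By roll number (lower first): Mendoza and Vasquez (both 472); then Leclerc (484); then Greco, Kapoor, Tran and Takahashi (each 509); then Drummond and Whitfield (both 775).
Mendoza and Vasquez are each Knight Commander, so the next rule applies.
Mendoza and Vasquez both have date of appointment to the Order 2 Jul 2003, so the next rule applies.
Mendoza and Vasquez are each a Collar holder, so the next rule applies.
Among Mendoza and Vasquez, alphabetically by surname: Mendoza before Vasquez.
Among Greco, Kapoor, Tran and Takahashi, by grade within the Order: Greco (Grand Cross) before Kapoor and Tran (Officer) before Takahashi (Member).
Kapoor and Tran both have date of appointment to the Order 9 Oct 2004, so the next rule applies.
Kapoor and Tran are each not a Collar holder, so the next rule applies.
Among Kapoor and Tran, alphabetically by surname: Kapoor before Tran.
Drummond and Whitfield are each Member, so the next rule applies.
Drummond and Whitfield both have date of appointment to the Order 25 Jul 2014, so the next rule applies.
Drummond and Whitfield are each not a Collar holder, so the next rule applies.
Among Drummond and Whitfield, alphabetically by surname: Drummond before Whitfield.
Order: Mendoza, Vasquez, Leclerc, Greco, Kapoor, Tran, Takahashi, Drummond, Whitfield.

Vasquez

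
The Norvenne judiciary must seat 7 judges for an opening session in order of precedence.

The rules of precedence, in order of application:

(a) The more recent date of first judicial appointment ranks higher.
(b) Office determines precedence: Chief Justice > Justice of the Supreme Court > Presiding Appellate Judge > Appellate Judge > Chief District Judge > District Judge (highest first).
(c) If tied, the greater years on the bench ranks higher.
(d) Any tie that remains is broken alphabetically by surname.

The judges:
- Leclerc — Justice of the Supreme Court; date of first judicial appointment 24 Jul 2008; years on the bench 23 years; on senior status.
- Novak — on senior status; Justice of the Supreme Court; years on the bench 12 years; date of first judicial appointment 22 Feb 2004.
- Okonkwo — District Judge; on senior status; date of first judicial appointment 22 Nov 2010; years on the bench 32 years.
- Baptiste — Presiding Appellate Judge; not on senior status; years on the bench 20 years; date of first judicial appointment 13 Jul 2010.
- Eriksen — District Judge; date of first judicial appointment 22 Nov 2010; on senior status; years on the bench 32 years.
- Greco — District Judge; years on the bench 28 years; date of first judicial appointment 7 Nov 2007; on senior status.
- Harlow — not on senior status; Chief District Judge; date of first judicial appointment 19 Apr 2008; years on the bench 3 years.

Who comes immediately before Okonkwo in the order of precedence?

Eriksen

By date of first judicial appointment (later first): Eriksen and Okonkwo (both 22 Nov 2010); then Baptiste (13 Jul 2010); then Leclerc (24 Jul 2008); then Harlow (19 Apr 2008); then Greco (7 Nov 2007); then Novak (22 Feb 2004).
Eriksen and Okonkwo are each District Judge, so the next rule applies.
Eriksen and Okonkwo both have years on the bench 32 years, so the next rule applies.
Among Eriksen and Okonkwo, alphabetically by surname: Eriksen before Okonkwo.
Order: Eriksen, Okonkwo, Baptiste, Leclerc, Harlow, Greco, Novak.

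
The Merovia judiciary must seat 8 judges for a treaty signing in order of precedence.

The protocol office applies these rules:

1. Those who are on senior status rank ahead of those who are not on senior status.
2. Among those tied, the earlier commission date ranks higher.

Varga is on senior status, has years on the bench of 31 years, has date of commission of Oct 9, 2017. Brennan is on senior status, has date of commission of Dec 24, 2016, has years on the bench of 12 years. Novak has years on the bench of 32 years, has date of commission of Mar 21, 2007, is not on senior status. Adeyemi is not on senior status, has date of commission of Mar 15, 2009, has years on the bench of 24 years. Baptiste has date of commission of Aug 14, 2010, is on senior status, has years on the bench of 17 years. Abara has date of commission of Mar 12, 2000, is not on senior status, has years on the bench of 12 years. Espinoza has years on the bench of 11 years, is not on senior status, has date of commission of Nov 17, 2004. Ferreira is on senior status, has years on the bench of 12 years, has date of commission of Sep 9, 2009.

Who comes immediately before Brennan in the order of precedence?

Baptiste

By the first rule: Ferreira, Baptiste, Brennan and Varga (each on senior status); then Abara, Espinoza, Novak and Adeyemi (each not on senior status).
Among Ferreira, Baptiste, Brennan and Varga, by date of commission (earlier first): Ferreira (Sep 9, 2009) before Baptiste (Aug 14, 2010) before Brennan (Dec 24, 2016) before Varga (Oct 9, 2017).
Among Abara, Espinoza, Novak and Adeyemi, by date of commission (earlier first): Abara (Mar 12, 2000) before Espinoza (Nov 17, 2004) before Novak (Mar 21, 2007) before Adeyemi (Mar 15, 2009).
Order: Ferreira, Baptiste, Brennan, Varga, Abara, Espinoza, Novak, Adeyemi.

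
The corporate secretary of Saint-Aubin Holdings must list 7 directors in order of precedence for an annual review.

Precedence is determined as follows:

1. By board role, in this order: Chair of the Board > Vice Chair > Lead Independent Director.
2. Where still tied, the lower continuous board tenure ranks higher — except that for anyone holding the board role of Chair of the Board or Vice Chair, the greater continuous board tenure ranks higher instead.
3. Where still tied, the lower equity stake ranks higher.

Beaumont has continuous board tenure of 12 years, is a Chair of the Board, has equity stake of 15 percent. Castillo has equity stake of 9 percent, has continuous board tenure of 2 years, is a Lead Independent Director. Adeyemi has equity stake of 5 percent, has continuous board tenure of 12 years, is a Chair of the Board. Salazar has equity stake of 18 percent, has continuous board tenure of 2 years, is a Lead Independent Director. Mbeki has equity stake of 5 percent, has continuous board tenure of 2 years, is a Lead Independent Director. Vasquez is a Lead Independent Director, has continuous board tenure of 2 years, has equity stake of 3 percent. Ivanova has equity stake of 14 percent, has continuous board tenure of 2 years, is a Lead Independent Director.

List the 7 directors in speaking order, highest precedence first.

Adeyemi, Beaumont, Vasquez, Mbeki, Castillo, Ivanova, Salazar

By board role: Adeyemi and Beaumont (Chair of the Board); then Vasquez, Mbeki, Castillo, Ivanova and Salazar (Lead Independent Director).
Adeyemi and Beaumont both have continuous board tenure 12 years, so the next rule applies.
Among Adeyemi and Beaumont, by equity stake (lower first): Adeyemi (5 percent) before Beaumont (15 percent).
Vasquez, Mbeki, Castillo, Ivanova and Salazar all have continuous board tenure 2 years, so the next rule applies.
Among Vasquez, Mbeki, Castillo, Ivanova and Salazar, by equity stake (lower first): Vasquez (3 percent) before Mbeki (5 percent) before Castillo (9 percent) before Ivanova (14 percent) before Salazar (18 percent).
Full order: Adeyemi, Beaumont, Vasquez, Mbeki, Castillo, Ivanova, Salazar.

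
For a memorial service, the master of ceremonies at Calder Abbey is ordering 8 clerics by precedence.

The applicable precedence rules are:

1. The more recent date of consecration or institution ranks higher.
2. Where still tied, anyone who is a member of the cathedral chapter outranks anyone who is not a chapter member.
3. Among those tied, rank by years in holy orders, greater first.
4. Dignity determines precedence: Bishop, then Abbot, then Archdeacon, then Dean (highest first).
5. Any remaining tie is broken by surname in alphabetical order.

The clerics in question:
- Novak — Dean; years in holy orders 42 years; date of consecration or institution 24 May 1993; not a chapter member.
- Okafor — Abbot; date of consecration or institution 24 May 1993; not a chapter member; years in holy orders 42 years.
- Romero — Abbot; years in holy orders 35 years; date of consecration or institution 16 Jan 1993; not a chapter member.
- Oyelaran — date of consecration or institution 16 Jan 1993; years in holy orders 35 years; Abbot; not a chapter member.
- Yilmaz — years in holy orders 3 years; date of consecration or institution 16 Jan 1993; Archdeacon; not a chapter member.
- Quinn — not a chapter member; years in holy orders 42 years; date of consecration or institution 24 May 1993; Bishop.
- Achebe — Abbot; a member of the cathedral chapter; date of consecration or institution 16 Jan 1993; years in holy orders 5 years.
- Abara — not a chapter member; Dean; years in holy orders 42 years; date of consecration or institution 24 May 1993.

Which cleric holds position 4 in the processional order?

Novak

By date of consecration or institution (later first): Quinn, Okafor, Abara and Novak (each 24 May 1993); then Achebe, Oyelaran, Romero and Yilmaz (each 16 Jan 1993).
Quinn, Okafor, Abara and Novak are each not a chapter member, so the next rule applies.
Quinn, Okafor, Abara and Novak all have years in holy orders 42 years, so the next rule applies.
Among Quinn, Okafor, Abara and Novak, by dignity: Quinn (Bishop) before Okafor (Abbot) before Abara and Novak (Dean).
Among Abara and Novak, alphabetically by surname: Abara before Novak.
Among Achebe, Oyelaran, Romero and Yilmaz, a member of the cathedral chapter before not a chapter member: Achebe (a member of the cathedral chapter) before Oyelaran, Romero and Yilmaz (not a chapter member).
Among Oyelaran, Romero and Yilmaz, by years in holy orders (higher first): Oyelaran and Romero (35 years) before Yilmaz (3 years).
Oyelaran and Romero are each Abbot, so the next rule applies.
Among Oyelaran and Romero, alphabetically by surname: Oyelaran before Romero.
Order: Quinn, Okafor, Abara, Novak, Achebe, Oyelaran, Romero, Yilmaz.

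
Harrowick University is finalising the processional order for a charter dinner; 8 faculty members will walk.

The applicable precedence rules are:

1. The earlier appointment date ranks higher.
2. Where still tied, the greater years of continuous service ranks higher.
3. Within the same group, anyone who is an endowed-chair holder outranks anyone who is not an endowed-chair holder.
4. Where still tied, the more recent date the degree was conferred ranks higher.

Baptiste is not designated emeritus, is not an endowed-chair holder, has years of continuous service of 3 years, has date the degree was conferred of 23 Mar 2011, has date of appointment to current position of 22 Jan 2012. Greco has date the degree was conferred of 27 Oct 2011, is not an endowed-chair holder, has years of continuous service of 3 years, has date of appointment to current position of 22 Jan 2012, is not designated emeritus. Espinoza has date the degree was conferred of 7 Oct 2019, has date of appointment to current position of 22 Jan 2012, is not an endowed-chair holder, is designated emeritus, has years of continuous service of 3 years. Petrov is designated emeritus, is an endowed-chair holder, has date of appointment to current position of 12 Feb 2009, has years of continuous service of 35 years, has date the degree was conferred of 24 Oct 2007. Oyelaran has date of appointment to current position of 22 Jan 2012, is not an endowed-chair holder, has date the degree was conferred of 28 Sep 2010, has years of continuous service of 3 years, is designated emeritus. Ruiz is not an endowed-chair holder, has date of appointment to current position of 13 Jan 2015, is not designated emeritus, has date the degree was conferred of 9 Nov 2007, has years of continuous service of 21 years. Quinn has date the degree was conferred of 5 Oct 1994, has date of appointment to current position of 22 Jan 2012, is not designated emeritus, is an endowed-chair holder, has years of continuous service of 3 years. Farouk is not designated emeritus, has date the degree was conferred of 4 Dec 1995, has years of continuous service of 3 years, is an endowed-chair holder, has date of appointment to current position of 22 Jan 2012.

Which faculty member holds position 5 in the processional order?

By date of appointment to current position (earlier first): Petrov (12 Feb 2009); then Farouk, Quinn, Espinoza, Greco, Baptiste and Oyelaran (each 22 Jan 2012); then Ruiz (13 Jan 2015).
Farouk, Quinn, Espinoza, Greco, Baptiste and Oyelaran all have years of continuous service 3 years, so the next rule applies.
Among Farouk, Quinn, Espinoza, Greco, Baptiste and Oyelaran, an endowed-chair holder before not an endowed-chair holder: Farouk and Quinn (an endowed-chair holder) before Espinoza, Greco, Baptiste and Oyelaran (not an endowed-chair holder).
Among Farouk and Quinn, by date the degree was conferred (later first): Farouk (4 Dec 1995) before Quinn (5 Oct 1994).
Among Espinoza, Greco, Baptiste and Oyelaran, by date the degree was conferred (later first): Espinoza (7 Oct 2019) before Greco (27 Oct 2011) before Baptiste (23 Mar 2011) before Oyelaran (28 Sep 2010).
Order: Petrov, Farouk, Quinn, Espinoza, Greco, Baptiste, Oyelaran, Ruiz.

Greco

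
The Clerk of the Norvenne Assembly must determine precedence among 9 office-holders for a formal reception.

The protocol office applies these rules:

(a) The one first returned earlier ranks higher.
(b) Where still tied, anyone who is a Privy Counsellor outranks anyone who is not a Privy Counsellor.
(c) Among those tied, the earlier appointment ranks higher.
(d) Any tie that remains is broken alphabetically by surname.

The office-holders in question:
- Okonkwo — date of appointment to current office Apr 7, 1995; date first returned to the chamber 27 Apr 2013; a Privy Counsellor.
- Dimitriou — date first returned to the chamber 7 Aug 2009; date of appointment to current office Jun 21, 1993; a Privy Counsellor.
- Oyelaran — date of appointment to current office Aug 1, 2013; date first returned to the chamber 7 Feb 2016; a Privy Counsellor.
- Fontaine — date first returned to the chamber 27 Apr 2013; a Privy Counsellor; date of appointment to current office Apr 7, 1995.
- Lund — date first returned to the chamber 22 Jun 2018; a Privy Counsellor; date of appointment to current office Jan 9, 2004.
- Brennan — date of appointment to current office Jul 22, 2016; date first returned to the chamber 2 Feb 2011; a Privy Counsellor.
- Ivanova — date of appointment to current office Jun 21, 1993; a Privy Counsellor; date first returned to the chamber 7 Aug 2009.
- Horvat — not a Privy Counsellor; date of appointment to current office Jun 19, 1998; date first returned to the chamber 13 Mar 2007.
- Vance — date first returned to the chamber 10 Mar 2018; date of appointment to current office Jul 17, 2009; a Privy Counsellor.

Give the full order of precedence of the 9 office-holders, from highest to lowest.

By date first returned to the chamber (earlier first): Horvat (13 Mar 2007); then Dimitriou and Ivanova (both 7 Aug 2009); then Brennan (2 Feb 2011); then Fontaine and Okonkwo (both 27 Apr 2013); then Oyelaran (7 Feb 2016); then Vance (10 Mar 2018); then Lund (22 Jun 2018).
Dimitriou and Ivanova are each a Privy Counsellor, so the next rule applies.
Dimitriou and Ivanova both have date of appointment to current office Jun 21, 1993, so the next rule applies.
Among Dimitriou and Ivanova, alphabetically by surname: Dimitriou before Ivanova.
Fontaine and Okonkwo are each a Privy Counsellor, so the next rule applies.
Fontaine and Okonkwo both have date of appointment to current office Apr 7, 1995, so the next rule applies.
Among Fontaine and Okonkwo, alphabetically by surname: Fontaine before Okonkwo.
Full order: Horvat, Dimitriou, Ivanova, Brennan, Fontaine, Okonkwo, Oyelaran, Vance, Lund.

Horvat, Dimitriou, Ivanova, Brennan, Fontaine, Okonkwo, Oyelaran, Vance, Lund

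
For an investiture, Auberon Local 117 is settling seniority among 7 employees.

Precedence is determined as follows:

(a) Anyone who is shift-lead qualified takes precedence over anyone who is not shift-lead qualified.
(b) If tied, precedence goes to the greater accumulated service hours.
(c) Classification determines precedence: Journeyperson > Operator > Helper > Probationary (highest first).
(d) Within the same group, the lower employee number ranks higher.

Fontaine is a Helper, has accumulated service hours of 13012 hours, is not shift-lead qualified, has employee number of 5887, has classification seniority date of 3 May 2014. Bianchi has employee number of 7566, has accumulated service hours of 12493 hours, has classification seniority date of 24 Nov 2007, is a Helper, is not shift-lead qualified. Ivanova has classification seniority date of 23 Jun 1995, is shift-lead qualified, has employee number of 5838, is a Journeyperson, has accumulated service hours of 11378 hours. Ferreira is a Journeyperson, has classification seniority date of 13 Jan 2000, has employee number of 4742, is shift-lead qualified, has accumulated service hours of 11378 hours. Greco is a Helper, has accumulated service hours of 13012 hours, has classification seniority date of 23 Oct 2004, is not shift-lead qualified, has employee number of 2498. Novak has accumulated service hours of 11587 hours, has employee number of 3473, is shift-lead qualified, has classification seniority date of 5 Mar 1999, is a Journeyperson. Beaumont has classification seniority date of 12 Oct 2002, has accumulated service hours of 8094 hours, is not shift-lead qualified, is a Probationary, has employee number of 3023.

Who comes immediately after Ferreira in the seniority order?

Ivanova

By the first rule: Novak, Ferreira and Ivanova (each shift-lead qualified); then Greco, Fontaine, Bianchi and Beaumont (each not shift-lead qualified).
Among Novak, Ferreira and Ivanova, by accumulated service hours (higher first): Novak (11587 hours) before Ferreira and Ivanova (11378 hours).
Ferreira and Ivanova are each Journeyperson, so the next rule applies.
Among Ferreira and Ivanova, by employee number (lower first): Ferreira (4742) before Ivanova (5838).
Among Greco, Fontaine, Bianchi and Beaumont, by accumulated service hours (higher first): Greco and Fontaine (13012 hours) before Bianchi (12493 hours) before Beaumont (8094 hours).
Greco and Fontaine are each Helper, so the next rule applies.
Among Greco and Fontaine, by employee number (lower first): Greco (2498) before Fontaine (5887).
Order: Novak, Ferreira, Ivanova, Greco, Fontaine, Bianchi, Beaumont.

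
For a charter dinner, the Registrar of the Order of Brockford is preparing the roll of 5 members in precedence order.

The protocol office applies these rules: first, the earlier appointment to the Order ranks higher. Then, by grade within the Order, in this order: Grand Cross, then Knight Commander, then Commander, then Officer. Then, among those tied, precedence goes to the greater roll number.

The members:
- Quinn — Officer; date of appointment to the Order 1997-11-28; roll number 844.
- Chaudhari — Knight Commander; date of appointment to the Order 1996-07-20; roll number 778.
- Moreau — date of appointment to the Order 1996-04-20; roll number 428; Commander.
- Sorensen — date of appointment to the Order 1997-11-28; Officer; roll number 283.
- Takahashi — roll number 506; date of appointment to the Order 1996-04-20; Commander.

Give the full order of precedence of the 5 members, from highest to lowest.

By date of appointment to the Order (earlier first): Takahashi and Moreau (both 1996-04-20); then Chaudhari (1996-07-20); then Quinn and Sorensen (both 1997-11-28).
Takahashi and Moreau are each Commander, so the next rule applies.
Among Takahashi and Moreau, by roll number (higher first): Takahashi (506) before Moreau (428).
Quinn and Sorensen are each Officer, so the next rule applies.
Among Quinn and Sorensen, by roll number (higher first): Quinn (844) before Sorensen (283).
Full order: Takahashi, Moreau, Chaudhari, Quinn, Sorensen.

Takahashi, Moreau, Chaudhari, Quinn, Sorensen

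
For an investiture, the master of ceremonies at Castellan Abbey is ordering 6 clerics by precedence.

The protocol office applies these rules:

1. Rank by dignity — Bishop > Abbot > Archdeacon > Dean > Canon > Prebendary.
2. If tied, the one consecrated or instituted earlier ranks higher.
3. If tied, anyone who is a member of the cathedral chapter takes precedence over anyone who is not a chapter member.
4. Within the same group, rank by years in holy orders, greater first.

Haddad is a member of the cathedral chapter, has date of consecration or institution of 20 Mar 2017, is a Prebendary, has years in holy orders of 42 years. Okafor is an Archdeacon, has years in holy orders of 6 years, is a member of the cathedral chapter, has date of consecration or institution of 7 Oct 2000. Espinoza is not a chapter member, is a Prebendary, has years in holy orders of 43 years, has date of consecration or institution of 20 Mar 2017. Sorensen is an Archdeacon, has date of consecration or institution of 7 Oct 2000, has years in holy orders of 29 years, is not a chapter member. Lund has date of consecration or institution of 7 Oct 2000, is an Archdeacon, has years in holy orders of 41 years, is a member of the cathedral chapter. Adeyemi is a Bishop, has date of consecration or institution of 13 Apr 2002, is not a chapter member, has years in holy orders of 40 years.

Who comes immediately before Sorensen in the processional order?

Okafor

By dignity: Adeyemi (Bishop); then Lund, Okafor and Sorensen (Archdeacon); then Haddad and Espinoza (Prebendary).
Lund, Okafor and Sorensen all have date of consecration or institution 7 Oct 2000, so the next rule applies.
Among Lund, Okafor and Sorensen, a member of the cathedral chapter before not a chapter member: Lund and Okafor (a member of the cathedral chapter) before Sorensen (not a chapter member).
Among Lund and Okafor, by years in holy orders (higher first): Lund (41 years) before Okafor (6 years).
Haddad and Espinoza both have date of consecration or institution 20 Mar 2017, so the next rule applies.
Among Haddad and Espinoza, a member of the cathedral chapter before not a chapter member: Haddad (a member of the cathedral chapter) before Espinoza (not a chapter member).
Order: Adeyemi, Lund, Okafor, Sorensen, Haddad, Espinoza.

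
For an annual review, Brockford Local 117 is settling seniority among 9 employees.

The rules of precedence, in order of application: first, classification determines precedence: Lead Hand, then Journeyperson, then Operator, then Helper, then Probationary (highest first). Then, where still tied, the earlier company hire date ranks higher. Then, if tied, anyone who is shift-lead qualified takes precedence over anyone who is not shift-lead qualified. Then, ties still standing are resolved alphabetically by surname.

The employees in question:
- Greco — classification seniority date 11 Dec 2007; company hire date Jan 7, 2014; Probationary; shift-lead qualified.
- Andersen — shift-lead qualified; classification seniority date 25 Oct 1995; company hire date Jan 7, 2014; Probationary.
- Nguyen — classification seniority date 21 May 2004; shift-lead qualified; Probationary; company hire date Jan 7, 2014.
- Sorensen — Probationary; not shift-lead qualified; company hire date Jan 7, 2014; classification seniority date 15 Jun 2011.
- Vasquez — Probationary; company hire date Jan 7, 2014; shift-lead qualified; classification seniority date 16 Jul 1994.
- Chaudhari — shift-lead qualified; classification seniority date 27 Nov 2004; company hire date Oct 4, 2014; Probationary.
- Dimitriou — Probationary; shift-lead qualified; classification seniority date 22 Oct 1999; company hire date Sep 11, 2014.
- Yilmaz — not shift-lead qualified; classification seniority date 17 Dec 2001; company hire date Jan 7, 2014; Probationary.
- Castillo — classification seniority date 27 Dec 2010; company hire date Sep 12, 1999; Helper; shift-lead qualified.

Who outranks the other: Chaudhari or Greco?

By classification: Castillo (Helper); then Andersen, Greco, Nguyen, Vasquez, Sorensen, Yilmaz, Dimitriou and Chaudhari (Probationary).
Among Andersen, Greco, Nguyen, Vasquez, Sorensen, Yilmaz, Dimitriou and Chaudhari, by company hire date (earlier first): Andersen, Greco, Nguyen, Vasquez, Sorensen and Yilmaz (Jan 7, 2014) before Dimitriou (Sep 11, 2014) before Chaudhari (Oct 4, 2014).
Among Andersen, Greco, Nguyen, Vasquez, Sorensen and Yilmaz, shift-lead qualified before not shift-lead qualified: Andersen, Greco, Nguyen and Vasquez (shift-lead qualified) before Sorensen and Yilmaz (not shift-lead qualified).
Among Andersen, Greco, Nguyen and Vasquez, alphabetically by surname: Andersen before Greco before Nguyen before Vasquez.
Among Sorensen and Yilmaz, alphabetically by surname: Sorensen before Yilmaz.
So Greco takes precedence.

Greco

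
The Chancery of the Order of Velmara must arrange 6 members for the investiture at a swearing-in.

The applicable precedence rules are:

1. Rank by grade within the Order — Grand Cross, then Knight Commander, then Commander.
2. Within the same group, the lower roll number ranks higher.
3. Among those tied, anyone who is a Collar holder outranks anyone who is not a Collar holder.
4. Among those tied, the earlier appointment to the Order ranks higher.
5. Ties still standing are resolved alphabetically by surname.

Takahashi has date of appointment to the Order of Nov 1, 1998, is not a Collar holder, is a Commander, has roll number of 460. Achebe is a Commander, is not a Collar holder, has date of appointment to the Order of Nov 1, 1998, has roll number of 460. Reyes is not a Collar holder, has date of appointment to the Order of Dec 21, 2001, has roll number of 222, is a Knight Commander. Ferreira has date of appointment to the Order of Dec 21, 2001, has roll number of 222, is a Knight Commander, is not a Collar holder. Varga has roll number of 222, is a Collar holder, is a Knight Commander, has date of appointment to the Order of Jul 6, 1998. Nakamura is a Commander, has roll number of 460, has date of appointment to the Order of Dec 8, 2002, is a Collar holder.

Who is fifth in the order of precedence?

By grade within the Order: Varga, Ferreira and Reyes (Knight Commander); then Nakamura, Achebe and Takahashi (Commander).
Varga, Ferreira and Reyes all have roll number 222, so the next rule applies.
Among Varga, Ferreira and Reyes, a Collar holder before not a Collar holder: Varga (a Collar holder) before Ferreira and Reyes (not a Collar holder).
Ferreira and Reyes both have date of appointment to the Order Dec 21, 2001, so the next rule applies.
Among Ferreira and Reyes, alphabetically by surname: Ferreira before Reyes.
Nakamura, Achebe and Takahashi all have roll number 460, so the next rule applies.
Among Nakamura, Achebe and Takahashi, a Collar holder before not a Collar holder: Nakamura (a Collar holder) before Achebe and Takahashi (not a Collar holder).
Achebe and Takahashi both have date of appointment to the Order Nov 1, 1998, so the next rule applies.
Among Achebe and Takahashi, alphabetically by surname: Achebe before Takahashi.
Order: Varga, Ferreira, Reyes, Nakamura, Achebe, Takahashi.

Achebe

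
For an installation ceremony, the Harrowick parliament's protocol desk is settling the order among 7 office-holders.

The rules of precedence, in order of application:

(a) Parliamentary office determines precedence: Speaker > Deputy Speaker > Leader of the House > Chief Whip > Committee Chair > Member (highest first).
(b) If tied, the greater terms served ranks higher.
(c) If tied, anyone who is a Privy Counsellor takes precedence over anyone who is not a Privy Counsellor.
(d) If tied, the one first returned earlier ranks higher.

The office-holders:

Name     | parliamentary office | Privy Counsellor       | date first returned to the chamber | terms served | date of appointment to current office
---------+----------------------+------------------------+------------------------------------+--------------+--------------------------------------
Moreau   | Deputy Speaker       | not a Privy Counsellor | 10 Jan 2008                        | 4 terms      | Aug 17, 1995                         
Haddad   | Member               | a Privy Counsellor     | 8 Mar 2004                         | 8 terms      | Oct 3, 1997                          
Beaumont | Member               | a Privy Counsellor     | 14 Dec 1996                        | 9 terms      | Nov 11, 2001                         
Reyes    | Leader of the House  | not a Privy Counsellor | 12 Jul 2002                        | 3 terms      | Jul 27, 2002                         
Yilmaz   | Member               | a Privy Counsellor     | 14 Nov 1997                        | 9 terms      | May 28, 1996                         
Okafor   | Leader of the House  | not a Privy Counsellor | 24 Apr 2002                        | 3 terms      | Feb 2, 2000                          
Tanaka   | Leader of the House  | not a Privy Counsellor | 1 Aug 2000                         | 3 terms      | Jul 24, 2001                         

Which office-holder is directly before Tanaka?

By parliamentary office: Moreau (Deputy Speaker); then Tanaka, Okafor and Reyes (Leader of the House); then Beaumont, Yilmaz and Haddad (Member).
Tanaka, Okafor and Reyes all have terms served 3 terms, so the next rule applies.
Tanaka, Okafor and Reyes are each not a Privy Counsellor, so the next rule applies.
Among Tanaka, Okafor and Reyes, by date first returned to the chamber (earlier first): Tanaka (1 Aug 2000) before Okafor (24 Apr 2002) before Reyes (12 Jul 2002).
Among Beaumont, Yilmaz and Haddad, by terms served (higher first): Beaumont and Yilmaz (9 terms) before Haddad (8 terms).
Beaumont and Yilmaz are each a Privy Counsellor, so the next rule applies.
Among Beaumont and Yilmaz, by date first returned to the chamber (earlier first): Beaumont (14 Dec 1996) before Yilmaz (14 Nov 1997).
Order: Moreau, Tanaka, Okafor, Reyes, Beaumont, Yilmaz, Haddad.

Moreau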